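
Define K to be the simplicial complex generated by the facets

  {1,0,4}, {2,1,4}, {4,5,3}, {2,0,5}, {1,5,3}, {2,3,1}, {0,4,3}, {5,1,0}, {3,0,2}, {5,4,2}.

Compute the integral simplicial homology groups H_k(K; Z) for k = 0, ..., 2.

H_0 ≅ Z,  H_1 ≅ Z/2,  H_2 = 0.

We work with the vertex ordering 0 < 1 < 2 < 3 < 4 < 5. The simplices of K, each written with vertices in increasing order, are:

  0-simplices (6): [0], [1], [2], [3], [4], [5]
  1-simplices (15): [0,1], [0,2], [0,3], [0,4], [0,5], [1,2], [1,3], [1,4], [1,5], [2,3], [2,4], [2,5], [3,4], [3,5], [4,5]
  2-simplices (10): [0,1,4], [0,1,5], [0,2,3], [0,2,5], [0,3,4], [1,2,3], [1,2,4], [1,3,5], [2,4,5], [3,4,5]

so the chain groups are C_0 ≅ Z^6, C_1 ≅ Z^15, C_2 ≅ Z^10.

∂_1: C_1 → C_0 is given by ∂[p,q] = [q] − [p].
As a 6×15 matrix over Z this has rank 5, with invariant factors (1,1,1,1,1).

Boundary ∂_2: C_2 → C_1 maps a triangle to the signed sum of its edges. For instance
  ∂[0,1,5] = [1,5] − [0,5] + [0,1],
  ∂[0,2,5] = [2,5] − [0,5] + [0,2].
This gives a 15×10 integer matrix of rank 10; reducing to Smith normal form yields diagonal entries (1,1,1,1,1,1,1,1,1,2).

From H_k ≅ ker(∂_k) / im(∂_{k+1}) we obtain:

  H_0: rank C_0 − rank ∂_1 = 6 − 5 = 1, and the invariant factors of ∂_1 are all 1, so H_0 = Z.
  H_1: rank ker ∂_1 − rank ∂_2 = (15 − 5) − 10 = 0, and ∂_2 has invariant factor 2 > 1, so H_1 = Z/2.
  H_2: rank ker ∂_2 − rank ∂_3 = (10 − 10) − 0 = 0, and there is no ∂_3, so H_2 = 0.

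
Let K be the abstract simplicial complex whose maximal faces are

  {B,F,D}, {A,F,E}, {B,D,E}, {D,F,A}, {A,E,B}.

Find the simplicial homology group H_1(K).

H_1 = Z.

K has 5 vertices, 10 edges, 5 triangles.
rank ∂_1 = 4, rank ∂_2 = 5 ⇒ b_1 = 10 − 4 − 5 = 1; all invariant factors of ∂_2 are 1 so no torsion. So H_1 = Z.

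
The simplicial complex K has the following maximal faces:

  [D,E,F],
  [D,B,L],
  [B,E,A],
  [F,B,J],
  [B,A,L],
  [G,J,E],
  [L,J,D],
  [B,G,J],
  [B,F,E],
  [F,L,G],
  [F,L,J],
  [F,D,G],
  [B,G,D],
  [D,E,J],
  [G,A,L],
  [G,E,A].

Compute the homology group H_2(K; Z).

H_2 = Z.

We work with the vertex ordering A < B < D < E < F < G < J < L. The simplices of K, each written with vertices in increasing order, are:

  0-simplices (8): A, B, D, E, F, G, J, L
  1-simplices (24): AB, AE, AG, AL, BD, BE, BF, BG, BJ, BL, DE, DF, DG, DJ, DL, EF, EG, EJ, FG, FJ, FL, GJ, GL, JL
  2-simplices (16): ABE, ABL, AEG, AGL, BDG, BDL, BEF, BFJ, BGJ, DEF, DEJ, DFG, DJL, EGJ, FGL, FJL

so the chain groups are C_0 ≅ Z^8, C_1 ≅ Z^24, C_2 ≅ Z^16.

The boundary map ∂_1: C_1 → C_0 is given by ∂[p,q] = [q] − [p].
The 8×24 boundary matrix has rank 7 and Smith normal form diag(1,1,1,1,1,1,1).

∂_2: C_2 → C_1 sends each 2-simplex [p,q,r] to [q,r] − [p,r] + [p,q]. For instance
  ∂EGJ = GJ − EJ + EG,
  ∂BEF = EF − BF + BE.
The 24×16 boundary matrix has rank 15 and Smith normal form diag(1,1,1,1,1,1,1,1,1,1,1,1,1,1,1).

Reading off H_k = ker ∂_k / im ∂_{k+1}:

  H_2: rank ker ∂_2 − rank ∂_3 = (16 − 15) − 0 = 1, and there is no ∂_3, so H_2 = Z.

(K is a triangulation of the torus T^2.)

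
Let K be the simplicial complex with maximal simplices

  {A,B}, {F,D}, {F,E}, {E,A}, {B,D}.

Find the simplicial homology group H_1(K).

Fix the vertex order A < B < D < E < F and write every simplex with vertices in increasing order. Then dim K = 1 and the simplices of K are:

  0-simplices (5): A, B, D, E, F
  1-simplices (5): AB, AE, BD, DF, EF

giving chain groups C_0 ≅ Z^5, C_1 ≅ Z^5.

Boundary ∂_1: C_1 → C_0 maps an edge to its endpoints' difference, ∂[p,q] = q − p. For instance
  ∂DF = F − D.
This gives a 5×5 integer matrix of rank 4; reducing to Smith normal form yields diagonal entries (1,1,1,1).

Reading off H_k = ker ∂_k / im ∂_{k+1}:

  H_1: rank ker ∂_1 − rank ∂_2 = (5 − 4) − 0 = 1, and there is no ∂_2, so H_1 = Z.

H_1 = Z.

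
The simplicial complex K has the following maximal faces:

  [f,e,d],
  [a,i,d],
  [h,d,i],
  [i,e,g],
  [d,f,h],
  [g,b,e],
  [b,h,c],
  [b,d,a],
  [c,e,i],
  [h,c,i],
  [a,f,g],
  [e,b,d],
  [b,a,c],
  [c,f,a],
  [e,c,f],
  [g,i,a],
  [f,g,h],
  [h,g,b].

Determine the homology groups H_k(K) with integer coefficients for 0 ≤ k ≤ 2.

H_0 ≅ Z,  H_1 ≅ Z^2,  H_2 ≅ Z.

Order the vertices as a < b < c < d < e < f < g < h < i. Listing each simplex with vertices in this order, K has dimension 2 with simplices:

  0-simplices (9): a, b, c, d, e, f, g, h, i
  1-simplices (27): ab, ac, ad, af, ag, ai, bc, bd, be, bg, bh, ce, cf, ch, ci, de, df, dh, di, ef, eg, ei, fg, fh, gh, gi, hi
  2-simplices (18): abc, abd, acf, adi, afg, agi, bch, bde, beg, bgh, cef, cei, chi, def, dfh, dhi, egi, fgh

giving chain groups C_0 ≅ Z^9, C_1 ≅ Z^27, C_2 ≅ Z^18.

∂_1: C_1 → C_0 is given by ∂[p,q] = [q] − [p]. For instance
  ∂be = e − b.
The resulting 9×27 matrix has rank 8, and its Smith normal form has invariant factors (1,1,1,1,1,1,1,1).

The boundary map ∂_2: C_2 → C_1 sends each 2-simplex [p,q,r] to [q,r] − [p,r] + [p,q]. For instance
  ∂adi = di − ai + ad,
  ∂def = ef − df + de.
The 27×18 boundary matrix has rank 17 and Smith normal form diag(1,1,1,1,1,1,1,1,1,1,1,1,1,1,1,1,1).

Computing H_k = (kernel of ∂_k) / (image of ∂_{k+1}):

  H_0: rank C_0 − rank ∂_1 = 9 − 8 = 1, and the invariant factors of ∂_1 are all 1, so H_0 = Z.
  H_1: rank ker ∂_1 − rank ∂_2 = (27 − 8) − 17 = 2, and the invariant factors of ∂_2 are all 1, so H_1 = Z^2.
  H_2: rank ker ∂_2 − rank ∂_3 = (18 − 17) − 0 = 1, and there is no ∂_3, so H_2 = Z.

(K is a triangulation of the torus T^2.)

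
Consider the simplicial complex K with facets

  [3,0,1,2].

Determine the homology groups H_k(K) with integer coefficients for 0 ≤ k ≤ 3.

We work with the vertex ordering 0 < 1 < 2 < 3. The simplices of K, each written with vertices in increasing order, are:

  0-simplices (4): [0], [1], [2], [3]
  1-simplices (6): [0,1], [0,2], [0,3], [1,2], [1,3], [2,3]
  2-simplices (4): [0,1,2], [0,1,3], [0,2,3], [1,2,3]
  3-simplices (1): [0,1,2,3]

Hence C_0 ≅ Z^4, C_1 ≅ Z^6, C_2 ≅ Z^4, C_3 ≅ Z^1.

Boundary ∂_1: C_1 → C_0 maps an edge to its endpoints' difference, ∂[p,q] = q − p.
The 4×6 boundary matrix has rank 3 and Smith normal form diag(1,1,1).

The boundary map ∂_2: C_2 → C_1 acts by ∂[p,q,r] = [q,r] − [p,r] + [p,q]. For instance
  ∂[1,2,3] = [2,3] − [1,3] + [1,2],
  ∂[0,1,2] = [1,2] − [0,2] + [0,1].
The resulting 6×4 matrix has rank 3, and its Smith normal form has invariant factors (1,1,1).

∂_3: C_3 → C_2 sends each 3-simplex σ to the alternating sum Σ_i (−1)^i (σ with its i-th vertex removed). For instance
  ∂[0,1,2,3] = [1,2,3] − [0,2,3] + [0,1,3] − [0,1,2].
The 4×1 boundary matrix has rank 1 and Smith normal form diag(1).

Reading off H_k = ker ∂_k / im ∂_{k+1}:

  H_0: rank C_0 − rank ∂_1 = 4 − 3 = 1, and the invariant factors of ∂_1 are all 1, so H_0 ≅ Z.
  H_1: rank ker ∂_1 − rank ∂_2 = (6 − 3) − 3 = 0, and the invariant factors of ∂_2 are all 1, so H_1 ≅ 0.
  H_2: rank ker ∂_2 − rank ∂_3 = (4 − 3) − 1 = 0, and the invariant factors of ∂_3 are all 1, so H_2 ≅ 0.
  H_3: rank ker ∂_3 − rank ∂_4 = (1 − 1) − 0 = 0, and there is no ∂_4, so H_3 ≅ 0.

(K is a triangulation of the 3-simplex.)

H_0 ≅ Z,  H_1 = 0,  H_2 = 0,  H_3 = 0.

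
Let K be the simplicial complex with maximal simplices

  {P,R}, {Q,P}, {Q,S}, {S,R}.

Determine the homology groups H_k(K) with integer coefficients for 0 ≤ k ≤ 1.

K has 4 vertices, 4 edges.
rank ∂_0 = 0, rank ∂_1 = 3 ⇒ b_0 = 4 − 0 − 3 = 1; all invariant factors of ∂_1 are 1 so no torsion. So H_0 ≅ Z.
rank ∂_1 = 3, rank ∂_2 = 0 ⇒ b_1 = 4 − 3 − 0 = 1. So H_1 ≅ Z.

H_0 = Z,  H_1 = Z.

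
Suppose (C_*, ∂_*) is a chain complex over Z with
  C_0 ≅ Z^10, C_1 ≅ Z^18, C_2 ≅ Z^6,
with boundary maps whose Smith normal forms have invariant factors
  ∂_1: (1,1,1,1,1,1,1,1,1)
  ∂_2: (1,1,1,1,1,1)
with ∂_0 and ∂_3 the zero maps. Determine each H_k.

H_0: b_0 = 10 − 0 − 9 = 1; torsion from ∂_1 factors > 1: none. So H_0 ≅ Z.
H_1: b_1 = 18 − 9 − 6 = 3; torsion from ∂_2 factors > 1: none. So H_1 ≅ Z^3.
H_2: b_2 = 6 − 6 − 0 = 0; torsion from ∂_3 factors > 1: none. So H_2 ≅ 0.

H_0 ≅ Z,  H_1 ≅ Z^3,  H_2 = 0.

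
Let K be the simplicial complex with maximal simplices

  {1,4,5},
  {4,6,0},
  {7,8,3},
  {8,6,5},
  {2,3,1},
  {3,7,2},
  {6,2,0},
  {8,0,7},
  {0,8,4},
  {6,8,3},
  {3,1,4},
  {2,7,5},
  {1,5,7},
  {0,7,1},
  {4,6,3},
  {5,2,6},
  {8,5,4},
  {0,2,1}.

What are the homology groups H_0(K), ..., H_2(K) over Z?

Take the total order 0 < 1 < 2 < 3 < 4 < 5 < 6 < 7 < 8 on the vertex set. Then K (dimension 2) consists of the simplices:

  0-simplices (9): [0], [1], [2], [3], [4], [5], [6], [7], [8]
  1-simplices (27): (27 of them)
  2-simplices (18): [0,1,2], [0,1,7], [0,2,6], [0,4,6], [0,4,8], [0,7,8], [1,2,3], [1,3,4], [1,4,5], [1,5,7], [2,3,7], [2,5,6], [2,5,7], [3,4,6], [3,6,8], [3,7,8], [4,5,8], [5,6,8]

so the chain groups are C_0 ≅ Z^9, C_1 ≅ Z^27, C_2 ≅ Z^18.

Boundary ∂_1: C_1 → C_0 is given by ∂[p,q] = [q] − [p]. For instance
  ∂[3,4] = [4] − [3].
The resulting 9×27 matrix has rank 8, and its Smith normal form has invariant factors (1,1,1,1,1,1,1,1).

∂_2: C_2 → C_1 acts by ∂[p,q,r] = [q,r] − [p,r] + [p,q]. For instance
  ∂[0,4,6] = [4,6] − [0,6] + [0,4],
  ∂[3,7,8] = [7,8] − [3,8] + [3,7].
This gives a 27×18 integer matrix of rank 18; reducing to Smith normal form yields diagonal entries (1,1,1,1,1,1,1,1,1,1,1,1,1,1,1,1,1,2).

Computing H_k = (kernel of ∂_k) / (image of ∂_{k+1}):

  H_0: rank C_0 − rank ∂_1 = 9 − 8 = 1, and the invariant factors of ∂_1 are all 1, so H_0 = Z.
  H_1: rank ker ∂_1 − rank ∂_2 = (27 − 8) − 18 = 1, and ∂_2 has invariant factor 2 > 1, so H_1 = Z ⊕ Z/2.
  H_2: rank ker ∂_2 − rank ∂_3 = (18 − 18) − 0 = 0, and there is no ∂_3, so H_2 = 0.

(K is a triangulation of the Klein bottle.)

H_0 = Z,  H_1 = Z ⊕ Z/2,  H_2 = 0.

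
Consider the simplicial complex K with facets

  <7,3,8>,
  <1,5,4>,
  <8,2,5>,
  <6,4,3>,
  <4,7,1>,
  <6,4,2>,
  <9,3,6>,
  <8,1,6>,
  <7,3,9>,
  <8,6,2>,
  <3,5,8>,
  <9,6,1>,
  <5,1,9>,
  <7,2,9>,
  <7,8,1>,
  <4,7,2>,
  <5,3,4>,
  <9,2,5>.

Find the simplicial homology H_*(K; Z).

Take the total order 1 < 2 < 3 < 4 < 5 < 6 < 7 < 8 < 9 on the vertex set. Then K (dimension 2) consists of the simplices:

  0-simplices (9): [1], [2], [3], [4], [5], [6], [7], [8], [9]
  1-simplices (27): (27 of them)
  2-simplices (18): [1,4,5], [1,4,7], [1,5,9], [1,6,8], [1,6,9], [1,7,8], [2,4,6], [2,4,7], [2,5,8], [2,5,9], [2,6,8], [2,7,9], [3,4,5], [3,4,6], [3,5,8], [3,6,9], [3,7,8], [3,7,9]

so the chain groups are C_0 ≅ Z^9, C_1 ≅ Z^27, C_2 ≅ Z^18.

Boundary ∂_1: C_1 → C_0 sends each edge [p,q] (with p < q) to q − p.
The resulting 9×27 matrix has rank 8, and its Smith normal form has invariant factors (1,1,1,1,1,1,1,1).

Boundary ∂_2: C_2 → C_1 sends each 2-simplex [p,q,r] to [q,r] − [p,r] + [p,q]. For instance
  ∂[2,7,9] = [7,9] − [2,9] + [2,7],
  ∂[1,7,8] = [7,8] − [1,8] + [1,7].
This gives a 27×18 integer matrix of rank 17; reducing to Smith normal form yields diagonal entries (1,1,1,1,1,1,1,1,1,1,1,1,1,1,1,1,1).

Now H_k = ker ∂_k / im ∂_{k+1}, so:

  H_0: rank C_0 − rank ∂_1 = 9 − 8 = 1, and the invariant factors of ∂_1 are all 1, so H_0 ≅ Z.
  H_1: rank ker ∂_1 − rank ∂_2 = (27 − 8) − 17 = 2, and the invariant factors of ∂_2 are all 1, so H_1 ≅ Z^2.
  H_2: rank ker ∂_2 − rank ∂_3 = (18 − 17) − 0 = 1, and there is no ∂_3, so H_2 ≅ Z.

H_0 ≅ Z,  H_1 ≅ Z^2,  H_2 ≅ Z.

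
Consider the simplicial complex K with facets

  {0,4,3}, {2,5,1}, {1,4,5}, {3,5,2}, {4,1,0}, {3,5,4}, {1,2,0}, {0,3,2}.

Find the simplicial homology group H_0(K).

K has 6 vertices, 12 edges, 8 triangles.
rank ∂_0 = 0, rank ∂_1 = 5 ⇒ b_0 = 6 − 0 − 5 = 1; all invariant factors of ∂_1 are 1 so no torsion. So H_0 = Z.

H_0 = Z.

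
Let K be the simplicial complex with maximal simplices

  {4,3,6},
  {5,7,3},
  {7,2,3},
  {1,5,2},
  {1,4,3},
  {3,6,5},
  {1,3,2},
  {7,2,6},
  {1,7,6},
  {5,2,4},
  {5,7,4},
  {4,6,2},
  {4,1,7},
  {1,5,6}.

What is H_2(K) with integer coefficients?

Order the vertices as 1 < 2 < 3 < 4 < 5 < 6 < 7. Listing each simplex with vertices in this order, K has dimension 2 with simplices:

  0-simplices (7): [1], [2], [3], [4], [5], [6], [7]
  1-simplices (21): [1,2], [1,3], [1,4], [1,5], [1,6], [1,7], [2,3], [2,4], [2,5], [2,6], [2,7], [3,4], [3,5], [3,6], [3,7], [4,5], [4,6], [4,7], [5,6], [5,7], [6,7]
  2-simplices (14): [1,2,3], [1,2,5], [1,3,4], [1,4,7], [1,5,6], [1,6,7], [2,3,7], [2,4,5], [2,4,6], [2,6,7], [3,4,6], [3,5,6], [3,5,7], [4,5,7]

giving chain groups C_0 ≅ Z^7, C_1 ≅ Z^21, C_2 ≅ Z^14.

Boundary ∂_1: C_1 → C_0 is given by ∂[p,q] = [q] − [p].
This gives a 7×21 integer matrix of rank 6; reducing to Smith normal form yields diagonal entries (1,1,1,1,1,1).

The boundary map ∂_2: C_2 → C_1 acts by ∂[p,q,r] = [q,r] − [p,r] + [p,q]. For instance
  ∂[1,5,6] = [5,6] − [1,6] + [1,5],
  ∂[2,4,5] = [4,5] − [2,5] + [2,4].
The resulting 21×14 matrix has rank 13, and its Smith normal form has invariant factors (1,1,1,1,1,1,1,1,1,1,1,1,1).

Computing H_k = (kernel of ∂_k) / (image of ∂_{k+1}):

  H_2: rank ker ∂_2 − rank ∂_3 = (14 − 13) − 0 = 1, and there is no ∂_3, so H_2 ≅ Z.

H_2 ≅ Z.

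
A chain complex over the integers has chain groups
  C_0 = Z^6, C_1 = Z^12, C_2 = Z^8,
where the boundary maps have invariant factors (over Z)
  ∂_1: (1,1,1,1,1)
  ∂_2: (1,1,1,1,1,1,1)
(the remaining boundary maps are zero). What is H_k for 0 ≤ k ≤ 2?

H_0: b_0 = 6 − 0 − 5 = 1; torsion from ∂_1 factors > 1: none. So H_0 ≅ Z.
H_1: b_1 = 12 − 5 − 7 = 0; torsion from ∂_2 factors > 1: none. So H_1 ≅ 0.
H_2: b_2 = 8 − 7 − 0 = 1; torsion from ∂_3 factors > 1: none. So H_2 ≅ Z.

H_0 ≅ Z,  H_1 = 0,  H_2 ≅ Z.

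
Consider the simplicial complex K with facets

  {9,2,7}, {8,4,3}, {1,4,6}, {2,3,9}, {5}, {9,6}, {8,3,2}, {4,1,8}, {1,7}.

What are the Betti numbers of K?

Take the total order 1 < 2 < 3 < 4 < 5 < 6 < 7 < 8 < 9 on the vertex set. Then K (dimension 2) consists of the simplices:

  0-simplices (9): [1], [2], [3], [4], [5], [6], [7], [8], [9]
  1-simplices (15): [1,4], [1,6], [1,7], [1,8], [2,3], [2,7], [2,8], [2,9], [3,4], [3,8], [3,9], [4,6], [4,8], [6,9], [7,9]
  2-simplices (6): [1,4,6], [1,4,8], [2,3,8], [2,3,9], [2,7,9], [3,4,8]

so the chain groups are C_0 ≅ Z^9, C_1 ≅ Z^15, C_2 ≅ Z^6.

∂_1: C_1 → C_0 is given by ∂[p,q] = [q] − [p].
As a 9×15 matrix over Z this has rank 7, with invariant factors (1,1,1,1,1,1,1).

Boundary ∂_2: C_2 → C_1 acts by ∂[p,q,r] = [q,r] − [p,r] + [p,q]. For instance
  ∂[2,7,9] = [7,9] − [2,9] + [2,7],
  ∂[1,4,8] = [4,8] − [1,8] + [1,4].
The 15×6 boundary matrix has rank 6 and Smith normal form diag(1,1,1,1,1,1).

Computing H_k = (kernel of ∂_k) / (image of ∂_{k+1}):

  H_0: rank C_0 − rank ∂_1 = 9 − 7 = 2, and the invariant factors of ∂_1 are all 1, so H_0 = Z^2.
  H_1: rank ker ∂_1 − rank ∂_2 = (15 − 7) − 6 = 2, and the invariant factors of ∂_2 are all 1, so H_1 = Z^2.
  H_2: rank ker ∂_2 − rank ∂_3 = (6 − 6) − 0 = 0, and there is no ∂_3, so H_2 = 0.

Hence the Betti numbers are b_0 = 2, b_1 = 2, b_2 = 0.

b_0 = 2, b_1 = 2, b_2 = 0.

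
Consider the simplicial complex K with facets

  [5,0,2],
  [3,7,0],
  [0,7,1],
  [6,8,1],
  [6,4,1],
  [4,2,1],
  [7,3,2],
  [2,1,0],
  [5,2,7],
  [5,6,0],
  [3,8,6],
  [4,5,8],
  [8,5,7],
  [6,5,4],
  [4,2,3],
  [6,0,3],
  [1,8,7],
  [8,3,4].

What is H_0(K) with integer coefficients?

Take the total order 0 < 1 < 2 < 3 < 4 < 5 < 6 < 7 < 8 on the vertex set. Then K (dimension 2) consists of the simplices:

  0-simplices (9): [0], [1], [2], [3], [4], [5], [6], [7], [8]
  1-simplices (27): (27 of them)
  2-simplices (18): [0,1,2], [0,1,7], [0,2,5], [0,3,6], [0,3,7], [0,5,6], [1,2,4], [1,4,6], [1,6,8], [1,7,8], [2,3,4], [2,3,7], [2,5,7], [3,4,8], [3,6,8], [4,5,6], [4,5,8], [5,7,8]

Hence C_0 ≅ Z^9, C_1 ≅ Z^27, C_2 ≅ Z^18.

∂_1: C_1 → C_0 sends each edge [p,q] (with p < q) to q − p. For instance
  ∂[1,4] = [4] − [1].
This gives a 9×27 integer matrix of rank 8; reducing to Smith normal form yields diagonal entries (1,1,1,1,1,1,1,1).

Boundary ∂_2: C_2 → C_1 acts by ∂[p,q,r] = [q,r] − [p,r] + [p,q]. For instance
  ∂[4,5,8] = [5,8] − [4,8] + [4,5],
  ∂[1,6,8] = [6,8] − [1,8] + [1,6].
As a 27×18 matrix over Z this has rank 18, with invariant factors (1,1,1,1,1,1,1,1,1,1,1,1,1,1,1,1,1,2).

From H_k ≅ ker(∂_k) / im(∂_{k+1}) we obtain:

  H_0: rank C_0 − rank ∂_1 = 9 − 8 = 1, and the invariant factors of ∂_1 are all 1, so H_0 = Z.

H_0 ≅ Z.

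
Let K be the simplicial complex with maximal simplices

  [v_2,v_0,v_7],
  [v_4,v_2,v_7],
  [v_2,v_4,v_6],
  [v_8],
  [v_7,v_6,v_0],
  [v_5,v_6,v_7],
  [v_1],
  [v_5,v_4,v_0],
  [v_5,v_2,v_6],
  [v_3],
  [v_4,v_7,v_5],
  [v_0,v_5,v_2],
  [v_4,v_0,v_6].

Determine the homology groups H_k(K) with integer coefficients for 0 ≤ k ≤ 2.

H_0 ≅ Z^4,  H_1 ≅ Z/2Z,  H_2 = 0.

We work with the vertex ordering v_0 < v_1 < v_2 < v_3 < v_4 < v_5 < v_6 < v_7 < v_8. The simplices of K, each written with vertices in increasing order, are:

  0-simplices (9): [v_0], [v_1], [v_2], [v_3], [v_4], [v_5], [v_6], [v_7], [v_8]
  1-simplices (15): (15 of them)
  2-simplices (10): [v_0,v_2,v_5], [v_0,v_2,v_7], [v_0,v_4,v_5], [v_0,v_4,v_6], [v_0,v_6,v_7], [v_2,v_4,v_6], [v_2,v_4,v_7], [v_2,v_5,v_6], [v_4,v_5,v_7], [v_5,v_6,v_7]

giving chain groups C_0 ≅ Z^9, C_1 ≅ Z^15, C_2 ≅ Z^10.

Boundary ∂_1: C_1 → C_0 sends each edge [p,q] (with p < q) to q − p. For instance
  ∂[v_0,v_4] = [v_4] − [v_0].
This gives a 9×15 integer matrix of rank 5; reducing to Smith normal form yields diagonal entries (1,1,1,1,1).

Boundary ∂_2: C_2 → C_1 acts by ∂[p,q,r] = [q,r] − [p,r] + [p,q]. For instance
  ∂[v_0,v_4,v_5] = [v_4,v_5] − [v_0,v_5] + [v_0,v_4],
  ∂[v_0,v_2,v_7] = [v_2,v_7] − [v_0,v_7] + [v_0,v_2].
As a 15×10 matrix over Z this has rank 10, with invariant factors (1,1,1,1,1,1,1,1,1,2).

From H_k ≅ ker(∂_k) / im(∂_{k+1}) we obtain:

  H_0: rank C_0 − rank ∂_1 = 9 − 5 = 4, and the invariant factors of ∂_1 are all 1, so H_0 = Z^4.
  H_1: rank ker ∂_1 − rank ∂_2 = (15 − 5) − 10 = 0, and ∂_2 has invariant factor 2 > 1, so H_1 = Z/2Z.
  H_2: rank ker ∂_2 − rank ∂_3 = (10 − 10) − 0 = 0, and there is no ∂_3, so H_2 = 0.

As a check, the Euler characteristic is 9 − 15 + 10 = 4, which agrees with 4 − 0 + 0 = 4.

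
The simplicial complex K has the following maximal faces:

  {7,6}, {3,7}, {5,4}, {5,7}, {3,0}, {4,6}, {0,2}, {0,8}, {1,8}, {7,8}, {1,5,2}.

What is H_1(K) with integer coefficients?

H_1 = Z^4.

Order the vertices as 0 < 1 < 2 < 3 < 4 < 5 < 6 < 7 < 8. Listing each simplex with vertices in this order, K has dimension 2 with simplices:

  0-simplices (9): [0], [1], [2], [3], [4], [5], [6], [7], [8]
  1-simplices (13): [0,2], [0,3], [0,8], [1,2], [1,5], [1,8], [2,5], [3,7], [4,5], [4,6], [5,7], [6,7], [7,8]
  2-simplices (1): [1,2,5]

Hence C_0 ≅ Z^9, C_1 ≅ Z^13, C_2 ≅ Z^1.

∂_1: C_1 → C_0 maps an edge to its endpoints' difference, ∂[p,q] = q − p. For instance
  ∂[1,2] = [2] − [1].
As a 9×13 matrix over Z this has rank 8, with invariant factors (1,1,1,1,1,1,1,1).

∂_2: C_2 → C_1 maps a triangle to the signed sum of its edges. For instance
  ∂[1,2,5] = [2,5] − [1,5] + [1,2].
The 13×1 boundary matrix has rank 1 and Smith normal form diag(1).

From H_k ≅ ker(∂_k) / im(∂_{k+1}) we obtain:

  H_1: rank ker ∂_1 − rank ∂_2 = (13 − 8) − 1 = 4, and the invariant factors of ∂_2 are all 1, so H_1 = Z^4.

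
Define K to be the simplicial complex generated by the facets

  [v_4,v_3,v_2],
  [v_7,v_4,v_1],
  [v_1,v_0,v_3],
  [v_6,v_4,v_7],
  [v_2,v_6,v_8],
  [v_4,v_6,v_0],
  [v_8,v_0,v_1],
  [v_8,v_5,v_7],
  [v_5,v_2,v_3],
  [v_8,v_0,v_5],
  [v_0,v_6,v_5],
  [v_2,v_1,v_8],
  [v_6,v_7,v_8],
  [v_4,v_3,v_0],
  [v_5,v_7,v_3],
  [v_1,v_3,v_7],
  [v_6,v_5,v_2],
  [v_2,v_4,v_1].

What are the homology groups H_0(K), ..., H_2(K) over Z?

Order the vertices as v_0 < v_1 < v_2 < v_3 < v_4 < v_5 < v_6 < v_7 < v_8. Listing each simplex with vertices in this order, K has dimension 2 with simplices:

  0-simplices (9): [v_0], [v_1], [v_2], [v_3], [v_4], [v_5], [v_6], [v_7], [v_8]
  1-simplices (27): (27 of them)
  2-simplices (18): (18 of them)

Hence C_0 ≅ Z^9, C_1 ≅ Z^27, C_2 ≅ Z^18.

∂_1: C_1 → C_0 sends each edge [p,q] (with p < q) to q − p. For instance
  ∂[v_4,v_7] = [v_7] − [v_4].
This gives a 9×27 integer matrix of rank 8; reducing to Smith normal form yields diagonal entries (1,1,1,1,1,1,1,1).

The boundary map ∂_2: C_2 → C_1 maps a triangle to the signed sum of its edges. For instance
  ∂[v_0,v_1,v_3] = [v_1,v_3] − [v_0,v_3] + [v_0,v_1],
  ∂[v_1,v_2,v_4] = [v_2,v_4] − [v_1,v_4] + [v_1,v_2].
As a 27×18 matrix over Z this has rank 18, with invariant factors (1,1,1,1,1,1,1,1,1,1,1,1,1,1,1,1,1,2).

Reading off H_k = ker ∂_k / im ∂_{k+1}:

  H_0: rank C_0 − rank ∂_1 = 9 − 8 = 1, and the invariant factors of ∂_1 are all 1, so H_0 = Z.
  H_1: rank ker ∂_1 − rank ∂_2 = (27 − 8) − 18 = 1, and ∂_2 has invariant factor 2 > 1, so H_1 = Z ⊕ Z/2Z.
  H_2: rank ker ∂_2 − rank ∂_3 = (18 − 18) − 0 = 0, and there is no ∂_3, so H_2 = 0.

(K is a triangulation of the Klein bottle.)

H_0 = Z,  H_1 = Z ⊕ Z/2Z,  H_2 = 0.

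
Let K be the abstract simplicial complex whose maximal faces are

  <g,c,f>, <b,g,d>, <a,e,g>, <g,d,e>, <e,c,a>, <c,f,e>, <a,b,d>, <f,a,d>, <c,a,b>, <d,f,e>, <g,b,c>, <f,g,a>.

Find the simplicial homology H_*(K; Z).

H_0 = Z,  H_1 = Z/2,  H_2 = 0.

K has 7 vertices, 18 edges, 12 triangles.
rank ∂_0 = 0, rank ∂_1 = 6 ⇒ b_0 = 7 − 0 − 6 = 1; all invariant factors of ∂_1 are 1 so no torsion. So H_0 ≅ Z.
rank ∂_1 = 6, rank ∂_2 = 12 ⇒ b_1 = 18 − 6 − 12 = 0; ∂_2 has invariant factor(s) [2] giving torsion. So H_1 ≅ Z/2.
rank ∂_2 = 12, rank ∂_3 = 0 ⇒ b_2 = 12 − 12 − 0 = 0. So H_2 ≅ 0.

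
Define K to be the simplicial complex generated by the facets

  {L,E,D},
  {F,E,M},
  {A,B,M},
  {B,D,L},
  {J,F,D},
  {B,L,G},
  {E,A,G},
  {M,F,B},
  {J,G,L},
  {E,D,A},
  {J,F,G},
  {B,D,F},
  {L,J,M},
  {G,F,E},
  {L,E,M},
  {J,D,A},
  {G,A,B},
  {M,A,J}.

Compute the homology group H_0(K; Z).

Fix the vertex order A < B < D < E < F < G < J < L < M and write every simplex with vertices in increasing order. Then dim K = 2 and the simplices of K are:

  0-simplices (9): A, B, D, E, F, G, J, L, M
  1-simplices (27): AB, AD, AE, AG, AJ, AM, BD, BF, BG, BL, BM, DE, DF, DJ, DL, EF, EG, EL, EM, FG, FJ, FM, GJ, GL, JL, JM, LM
  2-simplices (18): ABG, ABM, ADE, ADJ, AEG, AJM, BDF, BDL, BFM, BGL, DEL, DFJ, EFG, EFM, ELM, FGJ, GJL, JLM

Hence C_0 ≅ Z^9, C_1 ≅ Z^27, C_2 ≅ Z^18.

The boundary map ∂_1: C_1 → C_0 maps an edge to its endpoints' difference, ∂[p,q] = q − p. For instance
  ∂AM = M − A.
As a 9×27 matrix over Z this has rank 8, with invariant factors (1,1,1,1,1,1,1,1).

∂_2: C_2 → C_1 acts by ∂[p,q,r] = [q,r] − [p,r] + [p,q]. For instance
  ∂ELM = LM − EM + EL,
  ∂BFM = FM − BM + BF.
The resulting 27×18 matrix has rank 17, and its Smith normal form has invariant factors (1,1,1,1,1,1,1,1,1,1,1,1,1,1,1,1,1).

Now H_k = ker ∂_k / im ∂_{k+1}, so:

  H_0: rank C_0 − rank ∂_1 = 9 − 8 = 1, and the invariant factors of ∂_1 are all 1, so H_0 = Z.

H_0 ≅ Z.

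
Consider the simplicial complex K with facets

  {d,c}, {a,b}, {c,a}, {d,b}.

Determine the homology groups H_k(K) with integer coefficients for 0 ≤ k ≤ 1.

H_0 ≅ Z,  H_1 ≅ Z.

Fix the vertex order a < b < c < d and write every simplex with vertices in increasing order. Then dim K = 1 and the simplices of K are:

  0-simplices (4): a, b, c, d
  1-simplices (4): ab, ac, bd, cd

Hence C_0 ≅ Z^4, C_1 ≅ Z^4.

Boundary ∂_1: C_1 → C_0 sends each edge [p,q] (with p < q) to q − p. For instance
  ∂bd = d − b.
As a 4×4 matrix over Z this has rank 3, with invariant factors (1,1,1).

Now H_k = ker ∂_k / im ∂_{k+1}, so:

  H_0: rank C_0 − rank ∂_1 = 4 − 3 = 1, and the invariant factors of ∂_1 are all 1, so H_0 ≅ Z.
  H_1: rank ker ∂_1 − rank ∂_2 = (4 − 3) − 0 = 1, and there is no ∂_2, so H_1 ≅ Z.

(K is a triangulation of the circle S^1.)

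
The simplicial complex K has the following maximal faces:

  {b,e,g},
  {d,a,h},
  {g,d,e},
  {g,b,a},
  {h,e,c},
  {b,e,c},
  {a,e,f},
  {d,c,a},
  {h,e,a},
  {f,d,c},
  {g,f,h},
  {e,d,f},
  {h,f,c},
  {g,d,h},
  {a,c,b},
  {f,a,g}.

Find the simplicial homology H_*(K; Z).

H_0 = Z,  H_1 = Z^2,  H_2 = Z.

Take the total order a < b < c < d < e < f < g < h on the vertex set. Then K (dimension 2) consists of the simplices:

  0-simplices (8): a, b, c, d, e, f, g, h
  1-simplices (24): ab, ac, ad, ae, af, ag, ah, bc, be, bg, cd, ce, cf, ch, de, df, dg, dh, ef, eg, eh, fg, fh, gh
  2-simplices (16): abc, abg, acd, adh, aef, aeh, afg, bce, beg, cdf, ceh, cfh, def, deg, dgh, fgh

Hence C_0 ≅ Z^8, C_1 ≅ Z^24, C_2 ≅ Z^16.

The boundary map ∂_1: C_1 → C_0 maps an edge to its endpoints' difference, ∂[p,q] = q − p. For instance
  ∂ce = e − c.
As a 8×24 matrix over Z this has rank 7, with invariant factors (1,1,1,1,1,1,1).

∂_2: C_2 → C_1 acts by ∂[p,q,r] = [q,r] − [p,r] + [p,q]. For instance
  ∂dgh = gh − dh + dg,
  ∂aeh = eh − ah + ae.
As a 24×16 matrix over Z this has rank 15, with invariant factors (1,1,1,1,1,1,1,1,1,1,1,1,1,1,1).

Now H_k = ker ∂_k / im ∂_{k+1}, so:

  H_0: rank C_0 − rank ∂_1 = 8 − 7 = 1, and the invariant factors of ∂_1 are all 1, so H_0 ≅ Z.
  H_1: rank ker ∂_1 − rank ∂_2 = (24 − 7) − 15 = 2, and the invariant factors of ∂_2 are all 1, so H_1 ≅ Z^2.
  H_2: rank ker ∂_2 − rank ∂_3 = (16 − 15) − 0 = 1, and there is no ∂_3, so H_2 ≅ Z.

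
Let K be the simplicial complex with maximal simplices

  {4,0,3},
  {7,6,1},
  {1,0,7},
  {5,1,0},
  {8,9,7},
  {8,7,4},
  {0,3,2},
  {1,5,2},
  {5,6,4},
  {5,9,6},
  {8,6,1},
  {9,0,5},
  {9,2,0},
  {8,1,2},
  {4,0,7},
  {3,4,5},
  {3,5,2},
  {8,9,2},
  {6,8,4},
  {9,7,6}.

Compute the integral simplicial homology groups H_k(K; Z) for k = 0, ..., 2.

H_0 = Z,  H_1 = Z ⊕ Z/2,  H_2 = 0.

Take the total order 0 < 1 < 2 < 3 < 4 < 5 < 6 < 7 < 8 < 9 on the vertex set. Then K (dimension 2) consists of the simplices:

  0-simplices (10): [0], [1], [2], [3], [4], [5], [6], [7], [8], [9]
  1-simplices (30): (30 of them)
  2-simplices (20): (20 of them)

giving chain groups C_0 ≅ Z^10, C_1 ≅ Z^30, C_2 ≅ Z^20.

∂_1: C_1 → C_0 maps an edge to its endpoints' difference, ∂[p,q] = q − p.
The resulting 10×30 matrix has rank 9, and its Smith normal form has invariant factors (1,1,1,1,1,1,1,1,1).

Boundary ∂_2: C_2 → C_1 sends each 2-simplex [p,q,r] to [q,r] − [p,r] + [p,q]. For instance
  ∂[0,4,7] = [4,7] − [0,7] + [0,4],
  ∂[0,5,9] = [5,9] − [0,9] + [0,5].
The resulting 30×20 matrix has rank 20, and its Smith normal form has invariant factors (1,1,1,1,1,1,1,1,1,1,1,1,1,1,1,1,1,1,1,2).

From H_k ≅ ker(∂_k) / im(∂_{k+1}) we obtain:

  H_0: rank C_0 − rank ∂_1 = 10 − 9 = 1, and the invariant factors of ∂_1 are all 1, so H_0 = Z.
  H_1: rank ker ∂_1 − rank ∂_2 = (30 − 9) − 20 = 1, and ∂_2 has invariant factor 2 > 1, so H_1 = Z ⊕ Z/2.
  H_2: rank ker ∂_2 − rank ∂_3 = (20 − 20) − 0 = 0, and there is no ∂_3, so H_2 = 0.

As a check, the Euler characteristic is 10 − 30 + 20 = 0, which agrees with 1 − 1 + 0 = 0.
(K is a triangulation of the Klein bottle.)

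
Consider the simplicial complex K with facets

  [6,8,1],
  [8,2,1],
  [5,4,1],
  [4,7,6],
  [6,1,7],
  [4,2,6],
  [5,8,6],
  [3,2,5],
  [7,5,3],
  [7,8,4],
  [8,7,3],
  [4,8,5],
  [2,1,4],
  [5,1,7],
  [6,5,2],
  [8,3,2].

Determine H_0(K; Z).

We work with the vertex ordering 1 < 2 < 3 < 4 < 5 < 6 < 7 < 8. The simplices of K, each written with vertices in increasing order, are:

  0-simplices (8): [1], [2], [3], [4], [5], [6], [7], [8]
  1-simplices (24): (24 of them)
  2-simplices (16): [1,2,4], [1,2,8], [1,4,5], [1,5,7], [1,6,7], [1,6,8], [2,3,5], [2,3,8], [2,4,6], [2,5,6], [3,5,7], [3,7,8], [4,5,8], [4,6,7], [4,7,8], [5,6,8]

giving chain groups C_0 ≅ Z^8, C_1 ≅ Z^24, C_2 ≅ Z^16.

∂_1: C_1 → C_0 sends each edge [p,q] (with p < q) to q − p. For instance
  ∂[4,6] = [6] − [4].
As a 8×24 matrix over Z this has rank 7, with invariant factors (1,1,1,1,1,1,1).

∂_2: C_2 → C_1 sends each 2-simplex [p,q,r] to [q,r] − [p,r] + [p,q]. For instance
  ∂[3,7,8] = [7,8] − [3,8] + [3,7],
  ∂[1,5,7] = [5,7] − [1,7] + [1,5].
The 24×16 boundary matrix has rank 15 and Smith normal form diag(1,1,1,1,1,1,1,1,1,1,1,1,1,1,1).

Computing H_k = (kernel of ∂_k) / (image of ∂_{k+1}):

  H_0: rank C_0 − rank ∂_1 = 8 − 7 = 1, and the invariant factors of ∂_1 are all 1, so H_0 ≅ Z.

H_0 = Z.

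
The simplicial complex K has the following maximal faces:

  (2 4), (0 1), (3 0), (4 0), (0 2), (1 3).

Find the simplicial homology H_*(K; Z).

Order the vertices as 0 < 1 < 2 < 3 < 4. Listing each simplex with vertices in this order, K has dimension 1 with simplices:

  0-simplices (5): [0], [1], [2], [3], [4]
  1-simplices (6): [0,1], [0,2], [0,3], [0,4], [1,3], [2,4]

giving chain groups C_0 ≅ Z^5, C_1 ≅ Z^6.

Boundary ∂_1: C_1 → C_0 maps an edge to its endpoints' difference, ∂[p,q] = q − p. For instance
  ∂[0,4] = [4] − [0].
This gives a 5×6 integer matrix of rank 4; reducing to Smith normal form yields diagonal entries (1,1,1,1).

Reading off H_k = ker ∂_k / im ∂_{k+1}:

  H_0: rank C_0 − rank ∂_1 = 5 − 4 = 1, and the invariant factors of ∂_1 are all 1, so H_0 ≅ Z.
  H_1: rank ker ∂_1 − rank ∂_2 = (6 − 4) − 0 = 2, and there is no ∂_2, so H_1 ≅ Z^2.

As a check, the Euler characteristic is 5 − 6 = -1, which agrees with 1 − 2 = -1.
(K is a triangulation of a wedge of 2 circles.)

H_0 = Z,  H_1 = Z^2.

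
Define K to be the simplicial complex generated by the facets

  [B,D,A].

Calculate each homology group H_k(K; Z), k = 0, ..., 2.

Order the vertices as A < B < D. Listing each simplex with vertices in this order, K has dimension 2 with simplices:

  0-simplices (3): A, B, D
  1-simplices (3): AB, AD, BD
  2-simplices (1): ABD

Hence C_0 ≅ Z^3, C_1 ≅ Z^3, C_2 ≅ Z^1.

The boundary map ∂_1: C_1 → C_0 is given by ∂[p,q] = [q] − [p]. For instance
  ∂AB = B − A.
The resulting 3×3 matrix has rank 2, and its Smith normal form has invariant factors (1,1).

The boundary map ∂_2: C_2 → C_1 acts by ∂[p,q,r] = [q,r] − [p,r] + [p,q]. For instance
  ∂ABD = BD − AD + AB.
The resulting 3×1 matrix has rank 1, and its Smith normal form has invariant factors (1).

Now H_k = ker ∂_k / im ∂_{k+1}, so:

  H_0: rank C_0 − rank ∂_1 = 3 − 2 = 1, and the invariant factors of ∂_1 are all 1, so H_0 ≅ Z.
  H_1: rank ker ∂_1 − rank ∂_2 = (3 − 2) − 1 = 0, and the invariant factors of ∂_2 are all 1, so H_1 ≅ 0.
  H_2: rank ker ∂_2 − rank ∂_3 = (1 − 1) − 0 = 0, and there is no ∂_3, so H_2 ≅ 0.

As a check, the Euler characteristic is 3 − 3 + 1 = 1, which agrees with 1 − 0 + 0 = 1.

H_0 = Z,  H_1 = 0,  H_2 = 0.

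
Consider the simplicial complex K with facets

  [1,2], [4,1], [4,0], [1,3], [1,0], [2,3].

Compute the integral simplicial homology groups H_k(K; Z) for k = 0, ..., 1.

Fix the vertex order 0 < 1 < 2 < 3 < 4 and write every simplex with vertices in increasing order. Then dim K = 1 and the simplices of K are:

  0-simplices (5): [0], [1], [2], [3], [4]
  1-simplices (6): [0,1], [0,4], [1,2], [1,3], [1,4], [2,3]

Hence C_0 ≅ Z^5, C_1 ≅ Z^6.

Boundary ∂_1: C_1 → C_0 maps an edge to its endpoints' difference, ∂[p,q] = q − p.
The resulting 5×6 matrix has rank 4, and its Smith normal form has invariant factors (1,1,1,1).

From H_k ≅ ker(∂_k) / im(∂_{k+1}) we obtain:

  H_0: rank C_0 − rank ∂_1 = 5 − 4 = 1, and the invariant factors of ∂_1 are all 1, so H_0 ≅ Z.
  H_1: rank ker ∂_1 − rank ∂_2 = (6 − 4) − 0 = 2, and there is no ∂_2, so H_1 ≅ Z^2.

(K is a triangulation of a wedge of 2 circles.)

H_0 = Z,  H_1 = Z^2.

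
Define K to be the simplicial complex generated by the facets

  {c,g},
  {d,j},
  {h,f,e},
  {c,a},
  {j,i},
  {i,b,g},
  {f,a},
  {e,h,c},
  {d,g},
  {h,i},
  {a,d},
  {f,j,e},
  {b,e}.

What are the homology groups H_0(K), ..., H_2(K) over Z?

Take the total order a < b < c < d < e < f < g < h < i < j on the vertex set. Then K (dimension 2) consists of the simplices:

  0-simplices (10): a, b, c, d, e, f, g, h, i, j
  1-simplices (19): ac, ad, af, be, bg, bi, ce, cg, ch, dg, dj, ef, eh, ej, fh, fj, gi, hi, ij
  2-simplices (4): bgi, ceh, efh, efj

giving chain groups C_0 ≅ Z^10, C_1 ≅ Z^19, C_2 ≅ Z^4.

Boundary ∂_1: C_1 → C_0 maps an edge to its endpoints' difference, ∂[p,q] = q − p.
As a 10×19 matrix over Z this has rank 9, with invariant factors (1,1,1,1,1,1,1,1,1).

∂_2: C_2 → C_1 acts by ∂[p,q,r] = [q,r] − [p,r] + [p,q]. For instance
  ∂bgi = gi − bi + bg,
  ∂efj = fj − ej + ef.
This gives a 19×4 integer matrix of rank 4; reducing to Smith normal form yields diagonal entries (1,1,1,1).

From H_k ≅ ker(∂_k) / im(∂_{k+1}) we obtain:

  H_0: rank C_0 − rank ∂_1 = 10 − 9 = 1, and the invariant factors of ∂_1 are all 1, so H_0 ≅ Z.
  H_1: rank ker ∂_1 − rank ∂_2 = (19 − 9) − 4 = 6, and the invariant factors of ∂_2 are all 1, so H_1 ≅ Z^6.
  H_2: rank ker ∂_2 − rank ∂_3 = (4 − 4) − 0 = 0, and there is no ∂_3, so H_2 ≅ 0.

As a check, the Euler characteristic is 10 − 19 + 4 = -5, which agrees with 1 − 6 + 0 = -5.

H_0 = Z,  H_1 = Z^6,  H_2 = 0.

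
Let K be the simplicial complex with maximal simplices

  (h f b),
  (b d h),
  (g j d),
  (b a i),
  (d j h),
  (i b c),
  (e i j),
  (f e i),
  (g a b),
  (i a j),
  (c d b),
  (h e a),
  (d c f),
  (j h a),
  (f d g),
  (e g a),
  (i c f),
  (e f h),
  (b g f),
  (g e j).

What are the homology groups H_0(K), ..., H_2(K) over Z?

Order the vertices as a < b < c < d < e < f < g < h < i < j. Listing each simplex with vertices in this order, K has dimension 2 with simplices:

  0-simplices (10): a, b, c, d, e, f, g, h, i, j
  1-simplices (30): ab, ae, ag, ah, ai, aj, bc, bd, bf, bg, bh, bi, cd, cf, ci, df, dg, dh, dj, ef, eg, eh, ei, ej, fg, fh, fi, gj, hj, ij
  2-simplices (20): abg, abi, aeg, aeh, ahj, aij, bcd, bci, bdh, bfg, bfh, cdf, cfi, dfg, dgj, dhj, efh, efi, egj, eij

Hence C_0 ≅ Z^10, C_1 ≅ Z^30, C_2 ≅ Z^20.

∂_1: C_1 → C_0 is given by ∂[p,q] = [q] − [p]. For instance
  ∂gj = j − g.
As a 10×30 matrix over Z this has rank 9, with invariant factors (1,1,1,1,1,1,1,1,1).

Boundary ∂_2: C_2 → C_1 maps a triangle to the signed sum of its edges. For instance
  ∂abg = bg − ag + ab,
  ∂bfg = fg − bg + bf.
As a 30×20 matrix over Z this has rank 20, with invariant factors (1,1,1,1,1,1,1,1,1,1,1,1,1,1,1,1,1,1,1,2).

From H_k ≅ ker(∂_k) / im(∂_{k+1}) we obtain:

  H_0: rank C_0 − rank ∂_1 = 10 − 9 = 1, and the invariant factors of ∂_1 are all 1, so H_0 ≅ Z.
  H_1: rank ker ∂_1 − rank ∂_2 = (30 − 9) − 20 = 1, and ∂_2 has invariant factor 2 > 1, so H_1 ≅ Z ⊕ Z/2.
  H_2: rank ker ∂_2 − rank ∂_3 = (20 − 20) − 0 = 0, and there is no ∂_3, so H_2 ≅ 0.

H_0 = Z,  H_1 = Z ⊕ Z/2,  H_2 = 0.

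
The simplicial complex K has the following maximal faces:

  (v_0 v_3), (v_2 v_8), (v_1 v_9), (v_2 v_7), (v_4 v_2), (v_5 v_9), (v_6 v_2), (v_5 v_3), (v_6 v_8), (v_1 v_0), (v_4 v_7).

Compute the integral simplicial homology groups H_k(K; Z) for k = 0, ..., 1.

Take the total order v_0 < v_1 < v_2 < v_3 < v_4 < v_5 < v_6 < v_7 < v_8 < v_9 on the vertex set. Then K (dimension 1) consists of the simplices:

  0-simplices (10): [v_0], [v_1], [v_2], [v_3], [v_4], [v_5], [v_6], [v_7], [v_8], [v_9]
  1-simplices (11): [v_0,v_1], [v_0,v_3], [v_1,v_9], [v_2,v_4], [v_2,v_6], [v_2,v_7], [v_2,v_8], [v_3,v_5], [v_4,v_7], [v_5,v_9], [v_6,v_8]

so the chain groups are C_0 ≅ Z^10, C_1 ≅ Z^11.

∂_1: C_1 → C_0 maps an edge to its endpoints' difference, ∂[p,q] = q − p. For instance
  ∂[v_2,v_7] = [v_7] − [v_2].
This gives a 10×11 integer matrix of rank 8; reducing to Smith normal form yields diagonal entries (1,1,1,1,1,1,1,1).

Reading off H_k = ker ∂_k / im ∂_{k+1}:

  H_0: rank C_0 − rank ∂_1 = 10 − 8 = 2, and the invariant factors of ∂_1 are all 1, so H_0 ≅ Z^2.
  H_1: rank ker ∂_1 − rank ∂_2 = (11 − 8) − 0 = 3, and there is no ∂_2, so H_1 ≅ Z^3.

(K is a triangulation of the disjoint union of the circle S^1 and a wedge of 2 circles.)

H_0 ≅ Z^2,  H_1 ≅ Z^3.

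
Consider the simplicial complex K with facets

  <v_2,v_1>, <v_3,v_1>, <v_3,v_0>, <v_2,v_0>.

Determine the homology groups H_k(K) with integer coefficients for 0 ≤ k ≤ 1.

H_0 = Z,  H_1 = Z.

We work with the vertex ordering v_0 < v_1 < v_2 < v_3. The simplices of K, each written with vertices in increasing order, are:

  0-simplices (4): [v_0], [v_1], [v_2], [v_3]
  1-simplices (4): [v_0,v_2], [v_0,v_3], [v_1,v_2], [v_1,v_3]

so the chain groups are C_0 ≅ Z^4, C_1 ≅ Z^4.

The boundary map ∂_1: C_1 → C_0 is given by ∂[p,q] = [q] − [p].
As a 4×4 matrix over Z this has rank 3, with invariant factors (1,1,1).

Now H_k = ker ∂_k / im ∂_{k+1}, so:

  H_0: rank C_0 − rank ∂_1 = 4 − 3 = 1, and the invariant factors of ∂_1 are all 1, so H_0 ≅ Z.
  H_1: rank ker ∂_1 − rank ∂_2 = (4 − 3) − 0 = 1, and there is no ∂_2, so H_1 ≅ Z.

As a check, the Euler characteristic is 4 − 4 = 0, which agrees with 1 − 1 = 0.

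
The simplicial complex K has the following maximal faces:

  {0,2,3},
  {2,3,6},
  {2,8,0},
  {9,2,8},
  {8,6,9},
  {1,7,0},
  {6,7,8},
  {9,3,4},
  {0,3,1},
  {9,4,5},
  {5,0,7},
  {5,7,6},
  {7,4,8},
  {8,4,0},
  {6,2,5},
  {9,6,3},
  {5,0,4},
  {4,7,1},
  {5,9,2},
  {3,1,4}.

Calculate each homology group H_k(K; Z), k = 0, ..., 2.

H_0 = Z,  H_1 = Z ⊕ Z/2Z,  H_2 = 0.

Fix the vertex order 0 < 1 < 2 < 3 < 4 < 5 < 6 < 7 < 8 < 9 and write every simplex with vertices in increasing order. Then dim K = 2 and the simplices of K are:

  0-simplices (10): [0], [1], [2], [3], [4], [5], [6], [7], [8], [9]
  1-simplices (30): (30 of them)
  2-simplices (20): (20 of them)

Hence C_0 ≅ Z^10, C_1 ≅ Z^30, C_2 ≅ Z^20.

Boundary ∂_1: C_1 → C_0 maps an edge to its endpoints' difference, ∂[p,q] = q − p.
As a 10×30 matrix over Z this has rank 9, with invariant factors (1,1,1,1,1,1,1,1,1).

Boundary ∂_2: C_2 → C_1 sends each 2-simplex [p,q,r] to [q,r] − [p,r] + [p,q]. For instance
  ∂[4,7,8] = [7,8] − [4,8] + [4,7],
  ∂[2,5,6] = [5,6] − [2,6] + [2,5].
As a 30×20 matrix over Z this has rank 20, with invariant factors (1,1,1,1,1,1,1,1,1,1,1,1,1,1,1,1,1,1,1,2).

Now H_k = ker ∂_k / im ∂_{k+1}, so:

  H_0: rank C_0 − rank ∂_1 = 10 − 9 = 1, and the invariant factors of ∂_1 are all 1, so H_0 ≅ Z.
  H_1: rank ker ∂_1 − rank ∂_2 = (30 − 9) − 20 = 1, and ∂_2 has invariant factor 2 > 1, so H_1 ≅ Z ⊕ Z/2Z.
  H_2: rank ker ∂_2 − rank ∂_3 = (20 − 20) − 0 = 0, and there is no ∂_3, so H_2 ≅ 0.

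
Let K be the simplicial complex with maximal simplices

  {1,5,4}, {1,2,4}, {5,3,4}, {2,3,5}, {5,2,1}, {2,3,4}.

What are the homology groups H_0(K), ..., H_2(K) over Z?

Take the total order 1 < 2 < 3 < 4 < 5 on the vertex set. Then K (dimension 2) consists of the simplices:

  0-simplices (5): [1], [2], [3], [4], [5]
  1-simplices (9): [1,2], [1,4], [1,5], [2,3], [2,4], [2,5], [3,4], [3,5], [4,5]
  2-simplices (6): [1,2,4], [1,2,5], [1,4,5], [2,3,4], [2,3,5], [3,4,5]

Hence C_0 ≅ Z^5, C_1 ≅ Z^9, C_2 ≅ Z^6.

∂_1: C_1 → C_0 is given by ∂[p,q] = [q] − [p]. For instance
  ∂[2,3] = [3] − [2].
The 5×9 boundary matrix has rank 4 and Smith normal form diag(1,1,1,1).

The boundary map ∂_2: C_2 → C_1 maps a triangle to the signed sum of its edges. For instance
  ∂[3,4,5] = [4,5] − [3,5] + [3,4],
  ∂[1,2,5] = [2,5] − [1,5] + [1,2].
The 9×6 boundary matrix has rank 5 and Smith normal form diag(1,1,1,1,1).

Computing H_k = (kernel of ∂_k) / (image of ∂_{k+1}):

  H_0: rank C_0 − rank ∂_1 = 5 − 4 = 1, and the invariant factors of ∂_1 are all 1, so H_0 = Z.
  H_1: rank ker ∂_1 − rank ∂_2 = (9 − 4) − 5 = 0, and the invariant factors of ∂_2 are all 1, so H_1 = 0.
  H_2: rank ker ∂_2 − rank ∂_3 = (6 − 5) − 0 = 1, and there is no ∂_3, so H_2 = Z.

H_0 ≅ Z,  H_1 = 0,  H_2 ≅ Z.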